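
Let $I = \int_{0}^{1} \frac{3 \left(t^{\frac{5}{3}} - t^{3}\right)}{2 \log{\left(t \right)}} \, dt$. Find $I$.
$\log{\left(\frac{2 \sqrt{6}}{9} \right)}$

Consider the one-parameter family: let $I(a) = \int_{0}^{1} \frac{3 \left(- t^{3} + t^{a}\right)}{2 \log{\left(t \right)}} \, dt$.

Since $\dfrac{\partial}{\partial a}\,t^{a} = t^{a} \ln t$, the $\ln t$ in the denominator cancels and
$$\frac{dI}{da} = \int_{0}^{1} \frac{3}{2} t^{a} \, dt = \frac{3}{2} \left[\frac{t^{a+1}}{a+1}\right]_0^1 = \frac{3}{2 \left(a + 1\right)}.$$

Integrating with respect to $a$ gives $I(a) = \log{\left(\frac{\left(a + 1\right)^{\frac{3}{2}}}{8} \right)} + C$.

At $a = 3$ the integrand is identically $0$, so $I(3) = 0$. The closed form gives $0$, hence $C = 0$.

Setting $a = \frac{5}{3}$:
$$I = \log{\left(\frac{2 \sqrt{6}}{9} \right)}.$$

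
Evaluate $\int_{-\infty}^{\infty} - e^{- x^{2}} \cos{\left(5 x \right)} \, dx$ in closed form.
$- \frac{\sqrt{\pi}}{e^{\frac{25}{4}}}$

Treat the cosine frequency as a parameter and define $I(b) = \int_{-\infty}^{\infty} - e^{- x^{2}} \cos{\left(b x \right)} \, dx$.

Differentiating under the integral sign,
$$I'(b) = \int_{-\infty}^{\infty} x e^{- x^{2}} \sin{\left(b x \right)} \, dx.$$

Integrate $\int_{-\infty}^{\infty} x \sin(b x)\, e^{- x^{2}}\, dx$ by parts with $u = \sin(b x)$ and $dv = x\, e^{- x^{2}}\, dx$, giving $v = - \frac{e^{- x^{2}}}{2}$. The boundary term vanishes and
$$\int_{-\infty}^{\infty} x \sin(b x)\, e^{- x^{2}}\, dx = \frac{b}{2} \int_{-\infty}^{\infty} \cos(b x)\, e^{- x^{2}}\, dx,$$
so $I'(b) = - \frac{b}{2}\, I(b)$.

This is a separable first-order ODE; solving with the initial condition $I(0) = \int_{-\infty}^{\infty} - e^{- x^{2}}\,dx = - \sqrt{\pi}$ gives
$$I(b) = - \sqrt{\pi} e^{- \frac{b^{2}}{4}}.$$

Setting $b = 5$:
$$I = - \frac{\sqrt{\pi}}{e^{\frac{25}{4}}}.$$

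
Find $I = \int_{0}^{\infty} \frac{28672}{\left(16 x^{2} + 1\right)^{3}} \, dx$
$1344 \pi$

Recall the elementary integral
$$J(a) = \int_{0}^{\infty} \frac{7}{a^{2} + x^{2}} \, dx = \frac{7 \pi}{2 a}.$$

Differentiating under the integral sign with respect to $a$,
$$\frac{dJ}{da} = \int_{0}^{\infty} - \frac{14 a}{\left(a^{2} + x^{2}\right)^{2}} \, dx = - \frac{7 \pi}{2 a^{2}},$$
so $\int_{0}^{\infty} \frac{7}{\left(a^{2} + x^{2}\right)^{2}} \, dx = \frac{7 \pi}{4 a^{3}}$.

Repeating — each differentiation of $1/(x^2+a^2)^j$ produces $-2ja/(x^2+a^2)^{j+1}$ — and dividing through by $-2ja$ at each step yields, after $2$ differentiations in total,
$$\int_{0}^{\infty} \frac{7}{\left(a^{2} + x^{2}\right)^{3}} \, dx = \frac{21 \pi}{16 a^{5}}.$$

Setting $a = \frac{1}{4}$:
$$I = 1344 \pi.$$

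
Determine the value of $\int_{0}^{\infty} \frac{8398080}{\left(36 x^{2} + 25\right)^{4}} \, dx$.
$\frac{8748 \pi}{3125}$

Start from the standard arctangent integral
$$J(a) = \int_{0}^{\infty} \frac{5}{a^{2} + x^{2}} \, dx = \frac{5 \pi}{2 a}.$$

Differentiating under the integral sign with respect to $a$,
$$\frac{dJ}{da} = \int_{0}^{\infty} - \frac{10 a}{\left(a^{2} + x^{2}\right)^{2}} \, dx = - \frac{5 \pi}{2 a^{2}},$$
so $\int_{0}^{\infty} \frac{5}{\left(a^{2} + x^{2}\right)^{2}} \, dx = \frac{5 \pi}{4 a^{3}}$.

Repeating — each differentiation of $1/(x^2+a^2)^j$ produces $-2ja/(x^2+a^2)^{j+1}$ — and dividing through by $-2ja$ at each step yields, after $3$ differentiations in total,
$$\int_{0}^{\infty} \frac{5}{\left(a^{2} + x^{2}\right)^{4}} \, dx = \frac{25 \pi}{32 a^{7}}.$$

Setting $a = \frac{5}{6}$:
$$I = \frac{8748 \pi}{3125}.$$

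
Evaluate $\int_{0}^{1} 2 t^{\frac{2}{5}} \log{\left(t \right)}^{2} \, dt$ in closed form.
$\frac{500}{343}$

Begin with the known integral
$$J(a) = \int_{0}^{1} 2 t^{a} \, dt = \frac{2}{a + 1}.$$

Differentiating under the integral sign brings down a factor of $\ln t$:
$$\frac{dJ}{da} = \int_{0}^{1} 2 t^{a} \log{\left(t \right)} \, dt = - \frac{2}{\left(a + 1\right)^{2}}.$$

Repeating twice in total — each differentiation brings down another $\ln t$ — gives
$$\frac{d^{2}J}{da^{2}} = \int_{0}^{1} 2 t^{a} \log{\left(t \right)}^{2} \, dt = \frac{4}{\left(a + 1\right)^{3}},$$
and the integrand here is exactly the target integrand, so $I = \frac{4}{\left(a + 1\right)^{3}}$.

Setting $a = \frac{2}{5}$:
$$I = \frac{500}{343}.$$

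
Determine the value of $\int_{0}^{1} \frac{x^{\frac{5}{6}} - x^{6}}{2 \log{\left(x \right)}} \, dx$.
$\log{\left(\frac{\sqrt{462}}{42} \right)}$

Introduce a parameter $a$ in the exponent: let $I(a) = \int_{0}^{1} \frac{- x^{6} + x^{a}}{2 \log{\left(x \right)}} \, dx$.

Since $\dfrac{\partial}{\partial a}\,x^{a} = x^{a} \ln x$, the $\ln x$ in the denominator cancels and
$$\frac{dI}{da} = \int_{0}^{1} \frac{1}{2} x^{a} \, dx = \frac{1}{2} \left[\frac{x^{a+1}}{a+1}\right]_0^1 = \frac{1}{2 \left(a + 1\right)}.$$

Integrating with respect to $a$ gives $I(a) = \frac{\log{\left(a + 1 \right)}}{2} - \frac{\log{\left(7 \right)}}{2} + C$.

At $a = 6$ the integrand is identically $0$, so $I(6) = 0$. The closed form gives $0$, hence $C = 0$.

Setting $a = \frac{5}{6}$:
$$I = \log{\left(\frac{\sqrt{462}}{42} \right)}.$$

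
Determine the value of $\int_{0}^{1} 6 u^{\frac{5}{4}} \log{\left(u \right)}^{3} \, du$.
$- \frac{1024}{729}$

Consider the simpler parametrised integral
$$J(a) = \int_{0}^{1} 6 u^{a} \, du = \frac{6}{a + 1}.$$

Differentiating under the integral sign brings down a factor of $\ln u$:
$$\frac{dJ}{da} = \int_{0}^{1} 6 u^{a} \log{\left(u \right)} \, du = - \frac{6}{\left(a + 1\right)^{2}}.$$

Repeating $3$ times in total — each differentiation brings down another $\ln u$ — gives
$$\frac{d^{3}J}{da^{3}} = \int_{0}^{1} 6 u^{a} \log{\left(u \right)}^{3} \, du = - \frac{36}{\left(a + 1\right)^{4}},$$
and the integrand here is exactly the target integrand, so $I = - \frac{36}{\left(a + 1\right)^{4}}$.

Setting $a = \frac{5}{4}$:
$$I = - \frac{1024}{729}.$$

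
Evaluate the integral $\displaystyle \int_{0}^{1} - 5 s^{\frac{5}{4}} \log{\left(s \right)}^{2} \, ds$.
$- \frac{640}{729}$

Begin with the known integral
$$J(a) = \int_{0}^{1} - 5 s^{a} \, ds = - \frac{5}{a + 1}.$$

Differentiating under the integral sign brings down a factor of $\ln s$:
$$\frac{dJ}{da} = \int_{0}^{1} - 5 s^{a} \log{\left(s \right)} \, ds = \frac{5}{\left(a + 1\right)^{2}}.$$

Repeating twice in total — each differentiation brings down another $\ln s$ — gives
$$\frac{d^{2}J}{da^{2}} = \int_{0}^{1} - 5 s^{a} \log{\left(s \right)}^{2} \, ds = - \frac{10}{\left(a + 1\right)^{3}},$$
and the integrand here is exactly the target integrand, so $I = - \frac{10}{\left(a + 1\right)^{3}}$.

Setting $a = \frac{5}{4}$:
$$I = - \frac{640}{729}.$$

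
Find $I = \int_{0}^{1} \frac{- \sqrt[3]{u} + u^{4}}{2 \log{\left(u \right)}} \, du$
$\log{\left(\frac{\sqrt{15}}{2} \right)}$

Replace the exponent $\frac{1}{3}$ by a parameter $a$: let $I(a) = \int_{0}^{1} \frac{u^{4} - u^{a}}{2 \log{\left(u \right)}} \, du$.

Since $\dfrac{\partial}{\partial a}\,u^{a} = u^{a} \ln u$, the $\ln u$ in the denominator cancels and
$$\frac{dI}{da} = \int_{0}^{1} - \frac{1}{2} u^{a} \, du = - \frac{1}{2} \left[\frac{u^{a+1}}{a+1}\right]_0^1 = - \frac{1}{2 a + 2}.$$

Integrating with respect to $a$ gives $I(a) = - \frac{\log{\left(a + 1 \right)}}{2} + \frac{\log{\left(5 \right)}}{2} + C$.

At $a = 4$ the integrand is identically $0$, so $I(4) = 0$. The closed form gives $0$, hence $C = 0$.

Setting $a = \frac{1}{3}$:
$$I = \log{\left(\frac{\sqrt{15}}{2} \right)}.$$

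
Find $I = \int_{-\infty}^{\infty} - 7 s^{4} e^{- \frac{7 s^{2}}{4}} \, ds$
$- \frac{24 \sqrt{7} \sqrt{\pi}}{49}$

Start from the elementary integral
$$J(a) = \int_{-\infty}^{\infty} - 7 e^{- a s^{2}} \, ds = - \frac{7 \sqrt{\pi}}{\sqrt{a}}.$$

Differentiating under the integral sign brings down a factor of $(-s^2)$:
$$\frac{dJ}{da} = \int_{-\infty}^{\infty} 7 s^{2} e^{- a s^{2}} \, ds = \frac{7 \sqrt{\pi}}{2 a^{\frac{3}{2}}}.$$

Repeating twice in total — each differentiation brings down another $(-s^2)$ — gives
$$\frac{d^{2}J}{da^{2}} = \int_{-\infty}^{\infty} - 7 s^{4} e^{- a s^{2}} \, ds = - \frac{21 \sqrt{\pi}}{4 a^{\frac{5}{2}}},$$
and the integrand here is exactly the target integrand, so $I = - \frac{21 \sqrt{\pi}}{4 a^{\frac{5}{2}}}$.

Setting $a = \frac{7}{4}$:
$$I = - \frac{24 \sqrt{7} \sqrt{\pi}}{49}.$$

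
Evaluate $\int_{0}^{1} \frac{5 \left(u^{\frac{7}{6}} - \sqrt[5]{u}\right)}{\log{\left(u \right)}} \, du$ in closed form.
$- \log{\left(\frac{60466176}{1160290625} \right)}$

Replace the exponent $\frac{1}{5}$ by a parameter $a$: let $I(a) = \int_{0}^{1} \frac{5 \left(u^{\frac{7}{6}} - u^{a}\right)}{\log{\left(u \right)}} \, du$.

Since $\dfrac{\partial}{\partial a}\,u^{a} = u^{a} \ln u$, the $\ln u$ in the denominator cancels and
$$\frac{dI}{da} = \int_{0}^{1} -5 u^{a} \, du = -5 \left[\frac{u^{a+1}}{a+1}\right]_0^1 = - \frac{5}{a + 1}.$$

Integrating with respect to $a$ gives $I(a) = - \log{\left(\frac{7776 \left(a + 1\right)^{5}}{371293} \right)} + C$.

At $a = \frac{7}{6}$ the integrand is identically $0$, so $I(\frac{7}{6}) = 0$. The closed form gives $0$, hence $C = 0$.

Setting $a = \frac{1}{5}$:
$$I = - \log{\left(\frac{60466176}{1160290625} \right)}.$$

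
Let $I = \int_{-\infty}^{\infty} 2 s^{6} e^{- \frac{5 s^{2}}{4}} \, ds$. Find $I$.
$\frac{96 \sqrt{5} \sqrt{\pi}}{125}$

Begin with the known integral
$$J(a) = \int_{-\infty}^{\infty} 2 e^{- a s^{2}} \, ds = \frac{2 \sqrt{\pi}}{\sqrt{a}}.$$

Differentiating under the integral sign brings down a factor of $(-s^2)$:
$$\frac{dJ}{da} = \int_{-\infty}^{\infty} - 2 s^{2} e^{- a s^{2}} \, ds = - \frac{\sqrt{\pi}}{a^{\frac{3}{2}}}.$$

Repeating $3$ times in total — each differentiation brings down another $(-s^2)$ — gives
$$\frac{d^{3}J}{da^{3}} = \int_{-\infty}^{\infty} - 2 s^{6} e^{- a s^{2}} \, ds = - \frac{15 \sqrt{\pi}}{4 a^{\frac{7}{2}}},$$
and the integrand here is $(-1)^{3}$ times the target integrand, so $I = (-1)^{3}\,\frac{d^{3}J}{da^{3}} = \frac{15 \sqrt{\pi}}{4 a^{\frac{7}{2}}}$.

Setting $a = \frac{5}{4}$:
$$I = \frac{96 \sqrt{5} \sqrt{\pi}}{125}.$$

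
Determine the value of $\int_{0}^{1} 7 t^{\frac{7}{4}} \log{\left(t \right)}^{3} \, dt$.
$- \frac{10752}{14641}$

Start from the elementary integral
$$J(a) = \int_{0}^{1} 7 t^{a} \, dt = \frac{7}{a + 1}.$$

Differentiating under the integral sign brings down a factor of $\ln t$:
$$\frac{dJ}{da} = \int_{0}^{1} 7 t^{a} \log{\left(t \right)} \, dt = - \frac{7}{\left(a + 1\right)^{2}}.$$

Repeating $3$ times in total — each differentiation brings down another $\ln t$ — gives
$$\frac{d^{3}J}{da^{3}} = \int_{0}^{1} 7 t^{a} \log{\left(t \right)}^{3} \, dt = - \frac{42}{\left(a + 1\right)^{4}},$$
and the integrand here is exactly the target integrand, so $I = - \frac{42}{\left(a + 1\right)^{4}}$.

Setting $a = \frac{7}{4}$:
$$I = - \frac{10752}{14641}.$$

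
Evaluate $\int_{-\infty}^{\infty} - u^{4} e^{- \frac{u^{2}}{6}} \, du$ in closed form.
$- 27 \sqrt{6} \sqrt{\pi}$

Start from the elementary integral
$$J(a) = \int_{-\infty}^{\infty} - e^{- a u^{2}} \, du = - \frac{\sqrt{\pi}}{\sqrt{a}}.$$

Differentiating under the integral sign brings down a factor of $(-u^2)$:
$$\frac{dJ}{da} = \int_{-\infty}^{\infty} u^{2} e^{- a u^{2}} \, du = \frac{\sqrt{\pi}}{2 a^{\frac{3}{2}}}.$$

Repeating twice in total — each differentiation brings down another $(-u^2)$ — gives
$$\frac{d^{2}J}{da^{2}} = \int_{-\infty}^{\infty} - u^{4} e^{- a u^{2}} \, du = - \frac{3 \sqrt{\pi}}{4 a^{\frac{5}{2}}},$$
and the integrand here is exactly the target integrand, so $I = - \frac{3 \sqrt{\pi}}{4 a^{\frac{5}{2}}}$.

Setting $a = \frac{1}{6}$:
$$I = - 27 \sqrt{6} \sqrt{\pi}.$$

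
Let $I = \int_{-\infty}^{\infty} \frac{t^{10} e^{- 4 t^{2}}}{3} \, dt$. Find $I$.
$\frac{315 \sqrt{\pi}}{65536}$

Start from the elementary integral
$$J(a) = \int_{-\infty}^{\infty} \frac{e^{- a t^{2}}}{3} \, dt = \frac{\sqrt{\pi}}{3 \sqrt{a}}.$$

Differentiating under the integral sign brings down a factor of $(-t^2)$:
$$\frac{dJ}{da} = \int_{-\infty}^{\infty} - \frac{t^{2} e^{- a t^{2}}}{3} \, dt = - \frac{\sqrt{\pi}}{6 a^{\frac{3}{2}}}.$$

Repeating $5$ times in total — each differentiation brings down another $(-t^2)$ — gives
$$\frac{d^{5}J}{da^{5}} = \int_{-\infty}^{\infty} - \frac{t^{10} e^{- a t^{2}}}{3} \, dt = - \frac{315 \sqrt{\pi}}{32 a^{\frac{11}{2}}},$$
and the integrand here is $(-1)^{5}$ times the target integrand, so $I = (-1)^{5}\,\frac{d^{5}J}{da^{5}} = \frac{315 \sqrt{\pi}}{32 a^{\frac{11}{2}}}$.

Setting $a = 4$:
$$I = \frac{315 \sqrt{\pi}}{65536}.$$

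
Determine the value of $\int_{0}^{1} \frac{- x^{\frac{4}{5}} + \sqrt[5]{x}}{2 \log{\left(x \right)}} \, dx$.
$- \log{\left(3 \right)} + \frac{\log{\left(6 \right)}}{2}$

Introduce a parameter $a$ in the exponent: let $I(a) = \int_{0}^{1} \frac{\sqrt[5]{x} - x^{a}}{2 \log{\left(x \right)}} \, dx$.

Since $\dfrac{\partial}{\partial a}\,x^{a} = x^{a} \ln x$, the $\ln x$ in the denominator cancels and
$$\frac{dI}{da} = \int_{0}^{1} - \frac{1}{2} x^{a} \, dx = - \frac{1}{2} \left[\frac{x^{a+1}}{a+1}\right]_0^1 = - \frac{1}{2 a + 2}.$$

Integrating with respect to $a$ gives $I(a) = - \frac{\log{\left(a + 1 \right)}}{2} - \frac{\log{\left(5 \right)}}{2} + \frac{\log{\left(6 \right)}}{2} + C$.

At $a = \frac{1}{5}$ the integrand is identically $0$, so $I(\frac{1}{5}) = 0$. The closed form gives $0$, hence $C = 0$.

Setting $a = \frac{4}{5}$:
$$I = - \log{\left(3 \right)} + \frac{\log{\left(6 \right)}}{2}.$$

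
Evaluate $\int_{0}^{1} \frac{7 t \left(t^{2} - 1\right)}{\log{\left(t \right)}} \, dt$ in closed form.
$\log{\left(128 \right)}$

Replace the exponent $3$ by a parameter $a$: let $I(a) = \int_{0}^{1} \frac{7 \left(- t + t^{a}\right)}{\log{\left(t \right)}} \, dt$.

Since $\dfrac{\partial}{\partial a}\,t^{a} = t^{a} \ln t$, the $\ln t$ in the denominator cancels and
$$\frac{dI}{da} = \int_{0}^{1} 7 t^{a} \, dt = 7 \left[\frac{t^{a+1}}{a+1}\right]_0^1 = \frac{7}{a + 1}.$$

Integrating with respect to $a$ gives $I(a) = \log{\left(\frac{\left(a + 1\right)^{7}}{128} \right)} + C$.

At $a = 1$ the integrand is identically $0$, so $I(1) = 0$. The closed form gives $0$, hence $C = 0$.

Setting $a = 3$:
$$I = \log{\left(128 \right)}.$$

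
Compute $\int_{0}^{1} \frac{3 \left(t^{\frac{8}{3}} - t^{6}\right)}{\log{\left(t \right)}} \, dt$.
$- \log{\left(\frac{9261}{1331} \right)}$

Replace the exponent $6$ by a parameter $a$: let $I(a) = \int_{0}^{1} \frac{3 \left(t^{\frac{8}{3}} - t^{a}\right)}{\log{\left(t \right)}} \, dt$.

Since $\dfrac{\partial}{\partial a}\,t^{a} = t^{a} \ln t$, the $\ln t$ in the denominator cancels and
$$\frac{dI}{da} = \int_{0}^{1} -3 t^{a} \, dt = -3 \left[\frac{t^{a+1}}{a+1}\right]_0^1 = - \frac{3}{a + 1}.$$

Integrating with respect to $a$ gives $I(a) = - \log{\left(\frac{27 \left(a + 1\right)^{3}}{1331} \right)} + C$.

At $a = \frac{8}{3}$ the integrand is identically $0$, so $I(\frac{8}{3}) = 0$. The closed form gives $0$, hence $C = 0$.

Setting $a = 6$:
$$I = - \log{\left(\frac{9261}{1331} \right)}.$$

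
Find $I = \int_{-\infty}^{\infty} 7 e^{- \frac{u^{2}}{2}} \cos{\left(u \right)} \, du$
$\frac{7 \sqrt{2} \sqrt{\pi}}{e^{\frac{1}{2}}}$

Let $b$ denote the cosine frequency and define $I(b) = \int_{-\infty}^{\infty} 7 e^{- \frac{u^{2}}{2}} \cos{\left(b u \right)} \, du$.

Differentiating under the integral sign,
$$I'(b) = \int_{-\infty}^{\infty} - 7 u e^{- \frac{u^{2}}{2}} \sin{\left(b u \right)} \, du.$$

Integrate $\int_{-\infty}^{\infty} u \sin(b u)\, e^{- \frac{u^{2}}{2}}\, du$ by parts with $w = \sin(b u)$ and $dv = u\, e^{- \frac{u^{2}}{2}}\, du$, giving $v = - e^{- \frac{u^{2}}{2}}$. The boundary term vanishes and
$$\int_{-\infty}^{\infty} u \sin(b u)\, e^{- \frac{u^{2}}{2}}\, du = b \int_{-\infty}^{\infty} \cos(b u)\, e^{- \frac{u^{2}}{2}}\, du,$$
so $I'(b) = - b\, I(b)$.

This is a separable first-order ODE; solving with the initial condition $I(0) = \int_{-\infty}^{\infty} 7 e^{- \frac{u^{2}}{2}}\,du = 7 \sqrt{2} \sqrt{\pi}$ gives
$$I(b) = 7 \sqrt{2} \sqrt{\pi} e^{- \frac{b^{2}}{2}}.$$

Setting $b = 1$:
$$I = \frac{7 \sqrt{2} \sqrt{\pi}}{e^{\frac{1}{2}}}.$$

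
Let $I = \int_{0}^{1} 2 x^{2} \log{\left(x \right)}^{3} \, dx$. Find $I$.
$- \frac{4}{27}$

Begin with the known integral
$$J(a) = \int_{0}^{1} 2 x^{a} \, dx = \frac{2}{a + 1}.$$

Differentiating under the integral sign brings down a factor of $\ln x$:
$$\frac{dJ}{da} = \int_{0}^{1} 2 x^{a} \log{\left(x \right)} \, dx = - \frac{2}{\left(a + 1\right)^{2}}.$$

Repeating $3$ times in total — each differentiation brings down another $\ln x$ — gives
$$\frac{d^{3}J}{da^{3}} = \int_{0}^{1} 2 x^{a} \log{\left(x \right)}^{3} \, dx = - \frac{12}{\left(a + 1\right)^{4}},$$
and the integrand here is exactly the target integrand, so $I = - \frac{12}{\left(a + 1\right)^{4}}$.

Setting $a = 2$:
$$I = - \frac{4}{27}.$$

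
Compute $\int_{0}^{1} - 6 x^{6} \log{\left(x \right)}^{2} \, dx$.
$- \frac{12}{343}$

Start from the elementary integral
$$J(a) = \int_{0}^{1} - 6 x^{a} \, dx = - \frac{6}{a + 1}.$$

Differentiating under the integral sign brings down a factor of $\ln x$:
$$\frac{dJ}{da} = \int_{0}^{1} - 6 x^{a} \log{\left(x \right)} \, dx = \frac{6}{\left(a + 1\right)^{2}}.$$

Repeating twice in total — each differentiation brings down another $\ln x$ — gives
$$\frac{d^{2}J}{da^{2}} = \int_{0}^{1} - 6 x^{a} \log{\left(x \right)}^{2} \, dx = - \frac{12}{\left(a + 1\right)^{3}},$$
and the integrand here is exactly the target integrand, so $I = - \frac{12}{\left(a + 1\right)^{3}}$.

Setting $a = 6$:
$$I = - \frac{12}{343}.$$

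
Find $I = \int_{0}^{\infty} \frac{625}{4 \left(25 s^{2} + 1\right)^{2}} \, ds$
$\frac{125 \pi}{16}$

Recall the elementary integral
$$J(a) = \int_{0}^{\infty} \frac{1}{4 \left(a^{2} + s^{2}\right)} \, ds = \frac{\pi}{8 a}.$$

Differentiating under the integral sign with respect to $a$,
$$\frac{dJ}{da} = \int_{0}^{\infty} - \frac{a}{2 \left(a^{2} + s^{2}\right)^{2}} \, ds = - \frac{\pi}{8 a^{2}},$$
so $\int_{0}^{\infty} \frac{1}{4 \left(a^{2} + s^{2}\right)^{2}} \, ds = \frac{\pi}{16 a^{3}}$.

Setting $a = \frac{1}{5}$:
$$I = \frac{125 \pi}{16}.$$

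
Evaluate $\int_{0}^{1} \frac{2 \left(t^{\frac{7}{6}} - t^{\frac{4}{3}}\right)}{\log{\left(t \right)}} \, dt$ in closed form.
$\log{\left(\frac{169}{196} \right)}$

Consider the one-parameter family: let $I(a) = \int_{0}^{1} \frac{2 \left(- t^{\frac{4}{3}} + t^{a}\right)}{\log{\left(t \right)}} \, dt$.

Since $\dfrac{\partial}{\partial a}\,t^{a} = t^{a} \ln t$, the $\ln t$ in the denominator cancels and
$$\frac{dI}{da} = \int_{0}^{1} 2 t^{a} \, dt = 2 \left[\frac{t^{a+1}}{a+1}\right]_0^1 = \frac{2}{a + 1}.$$

Integrating with respect to $a$ gives $I(a) = \log{\left(\frac{9 \left(a + 1\right)^{2}}{49} \right)} + C$.

At $a = \frac{4}{3}$ the integrand is identically $0$, so $I(\frac{4}{3}) = 0$. The closed form gives $0$, hence $C = 0$.

Setting $a = \frac{7}{6}$:
$$I = \log{\left(\frac{169}{196} \right)}.$$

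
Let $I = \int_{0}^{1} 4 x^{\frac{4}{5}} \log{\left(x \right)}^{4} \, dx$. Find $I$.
$\frac{100000}{19683}$

Start from the elementary integral
$$J(a) = \int_{0}^{1} 4 x^{a} \, dx = \frac{4}{a + 1}.$$

Differentiating under the integral sign brings down a factor of $\ln x$:
$$\frac{dJ}{da} = \int_{0}^{1} 4 x^{a} \log{\left(x \right)} \, dx = - \frac{4}{\left(a + 1\right)^{2}}.$$

Repeating $4$ times in total — each differentiation brings down another $\ln x$ — gives
$$\frac{d^{4}J}{da^{4}} = \int_{0}^{1} 4 x^{a} \log{\left(x \right)}^{4} \, dx = \frac{96}{\left(a + 1\right)^{5}},$$
and the integrand here is exactly the target integrand, so $I = \frac{96}{\left(a + 1\right)^{5}}$.

Setting $a = \frac{4}{5}$:
$$I = \frac{100000}{19683}.$$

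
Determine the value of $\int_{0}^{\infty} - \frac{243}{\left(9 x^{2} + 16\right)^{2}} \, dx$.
$- \frac{81 \pi}{256}$

Recall the elementary integral
$$J(a) = \int_{0}^{\infty} - \frac{3}{a^{2} + x^{2}} \, dx = - \frac{3 \pi}{2 a}.$$

Differentiating under the integral sign with respect to $a$,
$$\frac{dJ}{da} = \int_{0}^{\infty} \frac{6 a}{\left(a^{2} + x^{2}\right)^{2}} \, dx = \frac{3 \pi}{2 a^{2}},$$
so $\int_{0}^{\infty} - \frac{3}{\left(a^{2} + x^{2}\right)^{2}} \, dx = - \frac{3 \pi}{4 a^{3}}$.

Setting $a = \frac{4}{3}$:
$$I = - \frac{81 \pi}{256}.$$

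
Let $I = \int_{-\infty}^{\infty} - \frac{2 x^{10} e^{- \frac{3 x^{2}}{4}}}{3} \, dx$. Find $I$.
$- \frac{4480 \sqrt{3} \sqrt{\pi}}{81}$

Begin with the known integral
$$J(a) = \int_{-\infty}^{\infty} - \frac{2 e^{- a x^{2}}}{3} \, dx = - \frac{2 \sqrt{\pi}}{3 \sqrt{a}}.$$

Differentiating under the integral sign brings down a factor of $(-x^2)$:
$$\frac{dJ}{da} = \int_{-\infty}^{\infty} \frac{2 x^{2} e^{- a x^{2}}}{3} \, dx = \frac{\sqrt{\pi}}{3 a^{\frac{3}{2}}}.$$

Repeating $5$ times in total — each differentiation brings down another $(-x^2)$ — gives
$$\frac{d^{5}J}{da^{5}} = \int_{-\infty}^{\infty} \frac{2 x^{10} e^{- a x^{2}}}{3} \, dx = \frac{315 \sqrt{\pi}}{16 a^{\frac{11}{2}}},$$
and the integrand here is $(-1)^{5}$ times the target integrand, so $I = (-1)^{5}\,\frac{d^{5}J}{da^{5}} = - \frac{315 \sqrt{\pi}}{16 a^{\frac{11}{2}}}$.

Setting $a = \frac{3}{4}$:
$$I = - \frac{4480 \sqrt{3} \sqrt{\pi}}{81}.$$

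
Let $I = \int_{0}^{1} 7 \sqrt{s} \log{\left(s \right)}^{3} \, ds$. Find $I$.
$- \frac{224}{27}$

Start from the elementary integral
$$J(a) = \int_{0}^{1} 7 s^{a} \, ds = \frac{7}{a + 1}.$$

Differentiating under the integral sign brings down a factor of $\ln s$:
$$\frac{dJ}{da} = \int_{0}^{1} 7 s^{a} \log{\left(s \right)} \, ds = - \frac{7}{\left(a + 1\right)^{2}}.$$

Repeating $3$ times in total — each differentiation brings down another $\ln s$ — gives
$$\frac{d^{3}J}{da^{3}} = \int_{0}^{1} 7 s^{a} \log{\left(s \right)}^{3} \, ds = - \frac{42}{\left(a + 1\right)^{4}},$$
and the integrand here is exactly the target integrand, so $I = - \frac{42}{\left(a + 1\right)^{4}}$.

Setting $a = \frac{1}{2}$:
$$I = - \frac{224}{27}.$$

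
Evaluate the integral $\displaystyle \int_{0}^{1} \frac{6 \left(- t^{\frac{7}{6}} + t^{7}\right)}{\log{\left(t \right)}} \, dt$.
$- \log{\left(\frac{4826809}{12230590464} \right)}$

Consider the one-parameter family: let $I(a) = \int_{0}^{1} \frac{6 \left(t^{7} - t^{a}\right)}{\log{\left(t \right)}} \, dt$.

Since $\dfrac{\partial}{\partial a}\,t^{a} = t^{a} \ln t$, the $\ln t$ in the denominator cancels and
$$\frac{dI}{da} = \int_{0}^{1} -6 t^{a} \, dt = -6 \left[\frac{t^{a+1}}{a+1}\right]_0^1 = - \frac{6}{a + 1}.$$

Integrating with respect to $a$ gives $I(a) = - \log{\left(\frac{\left(a + 1\right)^{6}}{262144} \right)} + C$.

At $a = 7$ the integrand is identically $0$, so $I(7) = 0$. The closed form gives $0$, hence $C = 0$.

Setting $a = \frac{7}{6}$:
$$I = - \log{\left(\frac{4826809}{12230590464} \right)}.$$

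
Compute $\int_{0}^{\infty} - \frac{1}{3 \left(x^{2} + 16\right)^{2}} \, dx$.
$- \frac{\pi}{768}$

Recall the elementary integral
$$J(a) = \int_{0}^{\infty} - \frac{1}{3 \left(a^{2} + x^{2}\right)} \, dx = - \frac{\pi}{6 a}.$$

Differentiating under the integral sign with respect to $a$,
$$\frac{dJ}{da} = \int_{0}^{\infty} \frac{2 a}{3 \left(a^{2} + x^{2}\right)^{2}} \, dx = \frac{\pi}{6 a^{2}},$$
so $\int_{0}^{\infty} - \frac{1}{3 \left(a^{2} + x^{2}\right)^{2}} \, dx = - \frac{\pi}{12 a^{3}}$.

Setting $a = 4$:
$$I = - \frac{\pi}{768}.$$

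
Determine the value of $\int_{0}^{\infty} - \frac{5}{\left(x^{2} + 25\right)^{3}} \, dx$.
$- \frac{3 \pi}{10000}$

Begin with the known result
$$J(a) = \int_{0}^{\infty} - \frac{5}{a^{2} + x^{2}} \, dx = - \frac{5 \pi}{2 a}.$$

Differentiating under the integral sign with respect to $a$,
$$\frac{dJ}{da} = \int_{0}^{\infty} \frac{10 a}{\left(a^{2} + x^{2}\right)^{2}} \, dx = \frac{5 \pi}{2 a^{2}},$$
so $\int_{0}^{\infty} - \frac{5}{\left(a^{2} + x^{2}\right)^{2}} \, dx = - \frac{5 \pi}{4 a^{3}}$.

Repeating — each differentiation of $1/(x^2+a^2)^j$ produces $-2ja/(x^2+a^2)^{j+1}$ — and dividing through by $-2ja$ at each step yields, after $2$ differentiations in total,
$$\int_{0}^{\infty} - \frac{5}{\left(a^{2} + x^{2}\right)^{3}} \, dx = - \frac{15 \pi}{16 a^{5}}.$$

Setting $a = 5$:
$$I = - \frac{3 \pi}{10000}.$$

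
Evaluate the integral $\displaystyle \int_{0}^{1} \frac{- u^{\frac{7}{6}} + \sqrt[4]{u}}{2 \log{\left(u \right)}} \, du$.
$- \log{\left(26 \right)} + \frac{\log{\left(390 \right)}}{2}$

Consider the one-parameter family: let $I(a) = \int_{0}^{1} \frac{- u^{\frac{7}{6}} + u^{a}}{2 \log{\left(u \right)}} \, du$.

Since $\dfrac{\partial}{\partial a}\,u^{a} = u^{a} \ln u$, the $\ln u$ in the denominator cancels and
$$\frac{dI}{da} = \int_{0}^{1} \frac{1}{2} u^{a} \, du = \frac{1}{2} \left[\frac{u^{a+1}}{a+1}\right]_0^1 = \frac{1}{2 \left(a + 1\right)}.$$

Integrating with respect to $a$ gives $I(a) = \log{\left(\frac{\sqrt{78} \sqrt{a + 1}}{13} \right)} + C$.

At $a = \frac{7}{6}$ the integrand is identically $0$, so $I(\frac{7}{6}) = 0$. The closed form gives $0$, hence $C = 0$.

Setting $a = \frac{1}{4}$:
$$I = - \log{\left(26 \right)} + \frac{\log{\left(390 \right)}}{2}.$$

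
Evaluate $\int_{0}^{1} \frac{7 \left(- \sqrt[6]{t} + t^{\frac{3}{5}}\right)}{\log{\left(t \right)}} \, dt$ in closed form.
$\log{\left(\frac{587068342272}{64339296875} \right)}$

Consider the one-parameter family: let $I(a) = \int_{0}^{1} \frac{7 \left(- \sqrt[6]{t} + t^{a}\right)}{\log{\left(t \right)}} \, dt$.

Since $\dfrac{\partial}{\partial a}\,t^{a} = t^{a} \ln t$, the $\ln t$ in the denominator cancels and
$$\frac{dI}{da} = \int_{0}^{1} 7 t^{a} \, dt = 7 \left[\frac{t^{a+1}}{a+1}\right]_0^1 = \frac{7}{a + 1}.$$

Integrating with respect to $a$ gives $I(a) = \log{\left(\frac{279936 \left(a + 1\right)^{7}}{823543} \right)} + C$.

At $a = \frac{1}{6}$ the integrand is identically $0$, so $I(\frac{1}{6}) = 0$. The closed form gives $0$, hence $C = 0$.

Setting $a = \frac{3}{5}$:
$$I = \log{\left(\frac{587068342272}{64339296875} \right)}.$$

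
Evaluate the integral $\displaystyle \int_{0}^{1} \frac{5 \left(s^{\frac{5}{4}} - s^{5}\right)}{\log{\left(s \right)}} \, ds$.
$\log{\left(\frac{243}{32768} \right)}$

Consider the one-parameter family: let $I(a) = \int_{0}^{1} \frac{5 \left(- s^{5} + s^{a}\right)}{\log{\left(s \right)}} \, ds$.

Since $\dfrac{\partial}{\partial a}\,s^{a} = s^{a} \ln s$, the $\ln s$ in the denominator cancels and
$$\frac{dI}{da} = \int_{0}^{1} 5 s^{a} \, ds = 5 \left[\frac{s^{a+1}}{a+1}\right]_0^1 = \frac{5}{a + 1}.$$

Integrating with respect to $a$ gives $I(a) = \log{\left(\frac{\left(a + 1\right)^{5}}{7776} \right)} + C$.

At $a = 5$ the integrand is identically $0$, so $I(5) = 0$. The closed form gives $0$, hence $C = 0$.

Setting $a = \frac{5}{4}$:
$$I = \log{\left(\frac{243}{32768} \right)}.$$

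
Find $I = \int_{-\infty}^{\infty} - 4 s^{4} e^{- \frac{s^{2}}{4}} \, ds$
$- 96 \sqrt{\pi}$

Start from the elementary integral
$$J(a) = \int_{-\infty}^{\infty} - 4 e^{- a s^{2}} \, ds = - \frac{4 \sqrt{\pi}}{\sqrt{a}}.$$

Differentiating under the integral sign brings down a factor of $(-s^2)$:
$$\frac{dJ}{da} = \int_{-\infty}^{\infty} 4 s^{2} e^{- a s^{2}} \, ds = \frac{2 \sqrt{\pi}}{a^{\frac{3}{2}}}.$$

Repeating twice in total — each differentiation brings down another $(-s^2)$ — gives
$$\frac{d^{2}J}{da^{2}} = \int_{-\infty}^{\infty} - 4 s^{4} e^{- a s^{2}} \, ds = - \frac{3 \sqrt{\pi}}{a^{\frac{5}{2}}},$$
and the integrand here is exactly the target integrand, so $I = - \frac{3 \sqrt{\pi}}{a^{\frac{5}{2}}}$.

Setting $a = \frac{1}{4}$:
$$I = - 96 \sqrt{\pi}.$$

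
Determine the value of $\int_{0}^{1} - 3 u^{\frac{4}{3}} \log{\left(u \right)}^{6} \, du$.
$- \frac{4723920}{823543}$

Consider the simpler parametrised integral
$$J(a) = \int_{0}^{1} - 3 u^{a} \, du = - \frac{3}{a + 1}.$$

Differentiating under the integral sign brings down a factor of $\ln u$:
$$\frac{dJ}{da} = \int_{0}^{1} - 3 u^{a} \log{\left(u \right)} \, du = \frac{3}{\left(a + 1\right)^{2}}.$$

Repeating $6$ times in total — each differentiation brings down another $\ln u$ — gives
$$\frac{d^{6}J}{da^{6}} = \int_{0}^{1} - 3 u^{a} \log{\left(u \right)}^{6} \, du = - \frac{2160}{\left(a + 1\right)^{7}},$$
and the integrand here is exactly the target integrand, so $I = - \frac{2160}{\left(a + 1\right)^{7}}$.

Setting $a = \frac{4}{3}$:
$$I = - \frac{4723920}{823543}.$$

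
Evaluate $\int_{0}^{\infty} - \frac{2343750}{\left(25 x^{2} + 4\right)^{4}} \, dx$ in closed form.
$- \frac{1171875 \pi}{2048}$

Start from the standard arctangent integral
$$J(a) = \int_{0}^{\infty} - \frac{6}{a^{2} + x^{2}} \, dx = - \frac{3 \pi}{a}.$$

Differentiating under the integral sign with respect to $a$,
$$\frac{dJ}{da} = \int_{0}^{\infty} \frac{12 a}{\left(a^{2} + x^{2}\right)^{2}} \, dx = \frac{3 \pi}{a^{2}},$$
so $\int_{0}^{\infty} - \frac{6}{\left(a^{2} + x^{2}\right)^{2}} \, dx = - \frac{3 \pi}{2 a^{3}}$.

Repeating — each differentiation of $1/(x^2+a^2)^j$ produces $-2ja/(x^2+a^2)^{j+1}$ — and dividing through by $-2ja$ at each step yields, after $3$ differentiations in total,
$$\int_{0}^{\infty} - \frac{6}{\left(a^{2} + x^{2}\right)^{4}} \, dx = - \frac{15 \pi}{16 a^{7}}.$$

Setting $a = \frac{2}{5}$:
$$I = - \frac{1171875 \pi}{2048}.$$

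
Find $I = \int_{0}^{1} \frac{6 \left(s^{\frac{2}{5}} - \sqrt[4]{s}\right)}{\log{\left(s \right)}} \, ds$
$\log{\left(\frac{481890304}{244140625} \right)}$

Replace the exponent $\frac{2}{5}$ by a parameter $a$: let $I(a) = \int_{0}^{1} \frac{6 \left(- \sqrt[4]{s} + s^{a}\right)}{\log{\left(s \right)}} \, ds$.

Since $\dfrac{\partial}{\partial a}\,s^{a} = s^{a} \ln s$, the $\ln s$ in the denominator cancels and
$$\frac{dI}{da} = \int_{0}^{1} 6 s^{a} \, ds = 6 \left[\frac{s^{a+1}}{a+1}\right]_0^1 = \frac{6}{a + 1}.$$

Integrating with respect to $a$ gives $I(a) = \log{\left(\frac{4096 \left(a + 1\right)^{6}}{15625} \right)} + C$.

At $a = \frac{1}{4}$ the integrand is identically $0$, so $I(\frac{1}{4}) = 0$. The closed form gives $0$, hence $C = 0$.

Setting $a = \frac{2}{5}$:
$$I = \log{\left(\frac{481890304}{244140625} \right)}.$$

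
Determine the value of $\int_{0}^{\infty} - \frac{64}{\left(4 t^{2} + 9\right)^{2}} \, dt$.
$- \frac{8 \pi}{27}$

Recall the elementary integral
$$J(a) = \int_{0}^{\infty} - \frac{4}{a^{2} + t^{2}} \, dt = - \frac{2 \pi}{a}.$$

Differentiating under the integral sign with respect to $a$,
$$\frac{dJ}{da} = \int_{0}^{\infty} \frac{8 a}{\left(a^{2} + t^{2}\right)^{2}} \, dt = \frac{2 \pi}{a^{2}},$$
so $\int_{0}^{\infty} - \frac{4}{\left(a^{2} + t^{2}\right)^{2}} \, dt = - \frac{\pi}{a^{3}}$.

Setting $a = \frac{3}{2}$:
$$I = - \frac{8 \pi}{27}.$$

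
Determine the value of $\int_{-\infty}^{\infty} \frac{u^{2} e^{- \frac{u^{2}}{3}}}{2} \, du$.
$\frac{3 \sqrt{3} \sqrt{\pi}}{4}$

Consider the simpler parametrised integral
$$J(a) = \int_{-\infty}^{\infty} \frac{e^{- a u^{2}}}{2} \, du = \frac{\sqrt{\pi}}{2 \sqrt{a}}.$$

Differentiating under the integral sign brings down a factor of $(-u^2)$:
$$\frac{dJ}{da} = \int_{-\infty}^{\infty} - \frac{u^{2} e^{- a u^{2}}}{2} \, du = - \frac{\sqrt{\pi}}{4 a^{\frac{3}{2}}}.$$

The integral on the left is $-I$, so $I = \frac{\sqrt{\pi}}{4 a^{\frac{3}{2}}}$.

Setting $a = \frac{1}{3}$:
$$I = \frac{3 \sqrt{3} \sqrt{\pi}}{4}.$$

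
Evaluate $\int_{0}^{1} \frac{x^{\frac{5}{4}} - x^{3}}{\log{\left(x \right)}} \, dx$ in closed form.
$- \log{\left(\frac{16}{9} \right)}$

Replace the exponent $3$ by a parameter $a$: let $I(a) = \int_{0}^{1} \frac{x^{\frac{5}{4}} - x^{a}}{\log{\left(x \right)}} \, dx$.

Since $\dfrac{\partial}{\partial a}\,x^{a} = x^{a} \ln x$, the $\ln x$ in the denominator cancels and
$$\frac{dI}{da} = \int_{0}^{1} -1 x^{a} \, dx = -1 \left[\frac{x^{a+1}}{a+1}\right]_0^1 = - \frac{1}{a + 1}.$$

Integrating with respect to $a$ gives $I(a) = - \log{\left(\frac{4 a}{9} + \frac{4}{9} \right)} + C$.

At $a = \frac{5}{4}$ the integrand is identically $0$, so $I(\frac{5}{4}) = 0$. The closed form gives $0$, hence $C = 0$.

Setting $a = 3$:
$$I = - \log{\left(\frac{16}{9} \right)}.$$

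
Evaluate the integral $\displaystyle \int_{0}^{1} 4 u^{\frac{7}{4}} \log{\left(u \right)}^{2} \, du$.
$\frac{512}{1331}$

Begin with the known integral
$$J(a) = \int_{0}^{1} 4 u^{a} \, du = \frac{4}{a + 1}.$$

Differentiating under the integral sign brings down a factor of $\ln u$:
$$\frac{dJ}{da} = \int_{0}^{1} 4 u^{a} \log{\left(u \right)} \, du = - \frac{4}{\left(a + 1\right)^{2}}.$$

Repeating twice in total — each differentiation brings down another $\ln u$ — gives
$$\frac{d^{2}J}{da^{2}} = \int_{0}^{1} 4 u^{a} \log{\left(u \right)}^{2} \, du = \frac{8}{\left(a + 1\right)^{3}},$$
and the integrand here is exactly the target integrand, so $I = \frac{8}{\left(a + 1\right)^{3}}$.

Setting $a = \frac{7}{4}$:
$$I = \frac{512}{1331}.$$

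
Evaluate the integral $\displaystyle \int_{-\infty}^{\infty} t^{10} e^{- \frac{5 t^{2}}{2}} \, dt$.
$\frac{189 \sqrt{10} \sqrt{\pi}}{3125}$

Begin with the known integral
$$J(a) = \int_{-\infty}^{\infty} e^{- a t^{2}} \, dt = \frac{\sqrt{\pi}}{\sqrt{a}}.$$

Differentiating under the integral sign brings down a factor of $(-t^2)$:
$$\frac{dJ}{da} = \int_{-\infty}^{\infty} - t^{2} e^{- a t^{2}} \, dt = - \frac{\sqrt{\pi}}{2 a^{\frac{3}{2}}}.$$

Repeating $5$ times in total — each differentiation brings down another $(-t^2)$ — gives
$$\frac{d^{5}J}{da^{5}} = \int_{-\infty}^{\infty} - t^{10} e^{- a t^{2}} \, dt = - \frac{945 \sqrt{\pi}}{32 a^{\frac{11}{2}}},$$
and the integrand here is $(-1)^{5}$ times the target integrand, so $I = (-1)^{5}\,\frac{d^{5}J}{da^{5}} = \frac{945 \sqrt{\pi}}{32 a^{\frac{11}{2}}}$.

Setting $a = \frac{5}{2}$:
$$I = \frac{189 \sqrt{10} \sqrt{\pi}}{3125}.$$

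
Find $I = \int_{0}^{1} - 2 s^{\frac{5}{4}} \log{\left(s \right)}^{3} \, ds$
$\frac{1024}{2187}$

Consider the simpler parametrised integral
$$J(a) = \int_{0}^{1} - 2 s^{a} \, ds = - \frac{2}{a + 1}.$$

Differentiating under the integral sign brings down a factor of $\ln s$:
$$\frac{dJ}{da} = \int_{0}^{1} - 2 s^{a} \log{\left(s \right)} \, ds = \frac{2}{\left(a + 1\right)^{2}}.$$

Repeating $3$ times in total — each differentiation brings down another $\ln s$ — gives
$$\frac{d^{3}J}{da^{3}} = \int_{0}^{1} - 2 s^{a} \log{\left(s \right)}^{3} \, ds = \frac{12}{\left(a + 1\right)^{4}},$$
and the integrand here is exactly the target integrand, so $I = \frac{12}{\left(a + 1\right)^{4}}$.

Setting $a = \frac{5}{4}$:
$$I = \frac{1024}{2187}.$$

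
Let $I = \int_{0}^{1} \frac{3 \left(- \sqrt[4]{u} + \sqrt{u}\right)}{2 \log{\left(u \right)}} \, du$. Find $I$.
$- \log{\left(\frac{5 \sqrt{30}}{36} \right)}$

Replace the exponent $\frac{1}{4}$ by a parameter $a$: let $I(a) = \int_{0}^{1} \frac{3 \left(\sqrt{u} - u^{a}\right)}{2 \log{\left(u \right)}} \, du$.

Since $\dfrac{\partial}{\partial a}\,u^{a} = u^{a} \ln u$, the $\ln u$ in the denominator cancels and
$$\frac{dI}{da} = \int_{0}^{1} - \frac{3}{2} u^{a} \, du = - \frac{3}{2} \left[\frac{u^{a+1}}{a+1}\right]_0^1 = - \frac{3}{2 a + 2}.$$

Integrating with respect to $a$ gives $I(a) = - \log{\left(\frac{2 \sqrt{6} \left(a + 1\right)^{\frac{3}{2}}}{9} \right)} + C$.

At $a = \frac{1}{2}$ the integrand is identically $0$, so $I(\frac{1}{2}) = 0$. The closed form gives $0$, hence $C = 0$.

Setting $a = \frac{1}{4}$:
$$I = - \log{\left(\frac{5 \sqrt{30}}{36} \right)}.$$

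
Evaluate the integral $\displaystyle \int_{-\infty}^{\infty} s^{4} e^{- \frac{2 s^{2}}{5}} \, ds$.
$\frac{75 \sqrt{10} \sqrt{\pi}}{32}$

Consider the simpler parametrised integral
$$J(a) = \int_{-\infty}^{\infty} e^{- a s^{2}} \, ds = \frac{\sqrt{\pi}}{\sqrt{a}}.$$

Differentiating under the integral sign brings down a factor of $(-s^2)$:
$$\frac{dJ}{da} = \int_{-\infty}^{\infty} - s^{2} e^{- a s^{2}} \, ds = - \frac{\sqrt{\pi}}{2 a^{\frac{3}{2}}}.$$

Repeating twice in total — each differentiation brings down another $(-s^2)$ — gives
$$\frac{d^{2}J}{da^{2}} = \int_{-\infty}^{\infty} s^{4} e^{- a s^{2}} \, ds = \frac{3 \sqrt{\pi}}{4 a^{\frac{5}{2}}},$$
and the integrand here is exactly the target integrand, so $I = \frac{3 \sqrt{\pi}}{4 a^{\frac{5}{2}}}$.

Setting $a = \frac{2}{5}$:
$$I = \frac{75 \sqrt{10} \sqrt{\pi}}{32}.$$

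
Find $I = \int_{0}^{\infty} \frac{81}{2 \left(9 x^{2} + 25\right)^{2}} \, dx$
$\frac{27 \pi}{1000}$

Recall the elementary integral
$$J(a) = \int_{0}^{\infty} \frac{1}{2 \left(a^{2} + x^{2}\right)} \, dx = \frac{\pi}{4 a}.$$

Differentiating under the integral sign with respect to $a$,
$$\frac{dJ}{da} = \int_{0}^{\infty} - \frac{a}{\left(a^{2} + x^{2}\right)^{2}} \, dx = - \frac{\pi}{4 a^{2}},$$
so $\int_{0}^{\infty} \frac{1}{2 \left(a^{2} + x^{2}\right)^{2}} \, dx = \frac{\pi}{8 a^{3}}$.

Setting $a = \frac{5}{3}$:
$$I = \frac{27 \pi}{1000}.$$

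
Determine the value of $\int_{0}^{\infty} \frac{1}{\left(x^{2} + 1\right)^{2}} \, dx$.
$\frac{\pi}{4}$

Start from the standard arctangent integral
$$J(a) = \int_{0}^{\infty} \frac{1}{a^{2} + x^{2}} \, dx = \frac{\pi}{2 a}.$$

Differentiating under the integral sign with respect to $a$,
$$\frac{dJ}{da} = \int_{0}^{\infty} - \frac{2 a}{\left(a^{2} + x^{2}\right)^{2}} \, dx = - \frac{\pi}{2 a^{2}},$$
so $\int_{0}^{\infty} \frac{1}{\left(a^{2} + x^{2}\right)^{2}} \, dx = \frac{\pi}{4 a^{3}}$.

Setting $a = 1$:
$$I = \frac{\pi}{4}.$$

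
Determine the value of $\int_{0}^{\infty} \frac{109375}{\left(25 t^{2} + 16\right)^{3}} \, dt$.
$\frac{65625 \pi}{16384}$

Recall the elementary integral
$$J(a) = \int_{0}^{\infty} \frac{7}{a^{2} + t^{2}} \, dt = \frac{7 \pi}{2 a}.$$

Differentiating under the integral sign with respect to $a$,
$$\frac{dJ}{da} = \int_{0}^{\infty} - \frac{14 a}{\left(a^{2} + t^{2}\right)^{2}} \, dt = - \frac{7 \pi}{2 a^{2}},$$
so $\int_{0}^{\infty} \frac{7}{\left(a^{2} + t^{2}\right)^{2}} \, dt = \frac{7 \pi}{4 a^{3}}$.

Repeating — each differentiation of $1/(t^2+a^2)^j$ produces $-2ja/(t^2+a^2)^{j+1}$ — and dividing through by $-2ja$ at each step yields, after $2$ differentiations in total,
$$\int_{0}^{\infty} \frac{7}{\left(a^{2} + t^{2}\right)^{3}} \, dt = \frac{21 \pi}{16 a^{5}}.$$

Setting $a = \frac{4}{5}$:
$$I = \frac{65625 \pi}{16384}.$$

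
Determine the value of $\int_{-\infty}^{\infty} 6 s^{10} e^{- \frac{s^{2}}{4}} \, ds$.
$362880 \sqrt{\pi}$

Consider the simpler parametrised integral
$$J(a) = \int_{-\infty}^{\infty} 6 e^{- a s^{2}} \, ds = \frac{6 \sqrt{\pi}}{\sqrt{a}}.$$

Differentiating under the integral sign brings down a factor of $(-s^2)$:
$$\frac{dJ}{da} = \int_{-\infty}^{\infty} - 6 s^{2} e^{- a s^{2}} \, ds = - \frac{3 \sqrt{\pi}}{a^{\frac{3}{2}}}.$$

Repeating $5$ times in total — each differentiation brings down another $(-s^2)$ — gives
$$\frac{d^{5}J}{da^{5}} = \int_{-\infty}^{\infty} - 6 s^{10} e^{- a s^{2}} \, ds = - \frac{2835 \sqrt{\pi}}{16 a^{\frac{11}{2}}},$$
and the integrand here is $(-1)^{5}$ times the target integrand, so $I = (-1)^{5}\,\frac{d^{5}J}{da^{5}} = \frac{2835 \sqrt{\pi}}{16 a^{\frac{11}{2}}}$.

Setting $a = \frac{1}{4}$:
$$I = 362880 \sqrt{\pi}.$$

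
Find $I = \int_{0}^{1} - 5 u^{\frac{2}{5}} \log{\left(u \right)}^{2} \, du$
$- \frac{1250}{343}$

Begin with the known integral
$$J(a) = \int_{0}^{1} - 5 u^{a} \, du = - \frac{5}{a + 1}.$$

Differentiating under the integral sign brings down a factor of $\ln u$:
$$\frac{dJ}{da} = \int_{0}^{1} - 5 u^{a} \log{\left(u \right)} \, du = \frac{5}{\left(a + 1\right)^{2}}.$$

Repeating twice in total — each differentiation brings down another $\ln u$ — gives
$$\frac{d^{2}J}{da^{2}} = \int_{0}^{1} - 5 u^{a} \log{\left(u \right)}^{2} \, du = - \frac{10}{\left(a + 1\right)^{3}},$$
and the integrand here is exactly the target integrand, so $I = - \frac{10}{\left(a + 1\right)^{3}}$.

Setting $a = \frac{2}{5}$:
$$I = - \frac{1250}{343}.$$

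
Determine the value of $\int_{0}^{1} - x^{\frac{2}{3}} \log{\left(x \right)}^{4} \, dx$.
$- \frac{5832}{3125}$

Start from the elementary integral
$$J(a) = \int_{0}^{1} - x^{a} \, dx = - \frac{1}{a + 1}.$$

Differentiating under the integral sign brings down a factor of $\ln x$:
$$\frac{dJ}{da} = \int_{0}^{1} - x^{a} \log{\left(x \right)} \, dx = \frac{1}{\left(a + 1\right)^{2}}.$$

Repeating $4$ times in total — each differentiation brings down another $\ln x$ — gives
$$\frac{d^{4}J}{da^{4}} = \int_{0}^{1} - x^{a} \log{\left(x \right)}^{4} \, dx = - \frac{24}{\left(a + 1\right)^{5}},$$
and the integrand here is exactly the target integrand, so $I = - \frac{24}{\left(a + 1\right)^{5}}$.

Setting $a = \frac{2}{3}$:
$$I = - \frac{5832}{3125}.$$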